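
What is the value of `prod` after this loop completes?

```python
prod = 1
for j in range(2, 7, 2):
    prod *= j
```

Product of even numbers 2 to 6
`prod` takes the values: 1 → 2 → 8 → 48

Answer: 48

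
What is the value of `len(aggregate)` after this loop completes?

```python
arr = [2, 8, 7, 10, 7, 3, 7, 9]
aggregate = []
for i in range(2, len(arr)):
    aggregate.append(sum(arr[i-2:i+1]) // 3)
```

Number of 3-element averages
`aggregate` takes the values: [] → [5] → [5, 8] → [5, 8, 8] → [5, 8, 8, 6] → [5, 8, 8, 6, 5] → [5, 8, 8, 6, 5, 6]
So `len(aggregate)` = 6

Answer: 6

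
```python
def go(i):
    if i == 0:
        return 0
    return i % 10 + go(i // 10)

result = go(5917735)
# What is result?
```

Sum of digits of 5917735: 5 + 3 + 7 + 7 + 1 + 9 + 5 = 37

Answer: 37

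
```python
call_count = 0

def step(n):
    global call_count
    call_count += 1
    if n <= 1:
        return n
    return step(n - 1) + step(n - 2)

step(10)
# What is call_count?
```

Calls(n) = 1 + Calls(n-1) + Calls(n-2); Calls(0)=Calls(1)=1. For n=10 this gives 177.

Answer: 177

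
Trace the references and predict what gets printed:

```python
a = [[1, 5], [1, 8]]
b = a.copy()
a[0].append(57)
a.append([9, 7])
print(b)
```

Key concept: shallow copy with nested lists.
Step by step:
`a = [[1, 5], [1, 8]]` → a = [[1, 5], [1, 8]]
`b = a.copy()` → b = [[1, 5], [1, 8]]
`a[0].append(57)` → a = [[1, 5, 57], [1, 8]]; b = [[1, 5, 57], [1, 8]]
`a.append([9, 7])` → a = [[1, 5, 57], [1, 8], [9, 7]]
`print(b)` → prints [[1, 5, 57], [1, 8]]

Answer: [[1, 5, 57], [1, 8]]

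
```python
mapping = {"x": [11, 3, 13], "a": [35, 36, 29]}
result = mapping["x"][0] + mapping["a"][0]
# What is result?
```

Trace:
`mapping = {"x": [11, 3, 13], "a": [35, 36, 29]}` → mapping = {'x': [11, 3, 13], 'a': [35, 36, 29]}
`result = mapping["x"][0] + mapping["a"][0]` → result = 46
So result = 46

Answer: 46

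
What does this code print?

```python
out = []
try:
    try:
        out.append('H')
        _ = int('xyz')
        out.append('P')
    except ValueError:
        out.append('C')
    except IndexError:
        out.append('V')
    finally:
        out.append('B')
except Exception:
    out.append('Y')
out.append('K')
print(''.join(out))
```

Execution trace: 'H' (inner try body) → 'C' (inner except ValueError) → 'B' (inner finally) → 'K' (after the try/except). Output: HCBK

Answer: HCBK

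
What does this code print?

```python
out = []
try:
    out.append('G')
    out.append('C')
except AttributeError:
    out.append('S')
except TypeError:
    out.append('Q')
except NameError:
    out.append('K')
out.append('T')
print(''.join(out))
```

Execution trace: 'G' (try body) → 'C' (try body, no exception) → 'T' (after the try/except). Output: GCT

Answer: GCT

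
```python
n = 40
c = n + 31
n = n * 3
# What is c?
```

Trace:
`n = 40` → n = 40
`c = n + 31` → c = 71
`n = n * 3` → n = 120
So c = 71

Answer: 71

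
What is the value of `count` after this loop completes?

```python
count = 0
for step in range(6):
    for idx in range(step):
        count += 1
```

Triangle number: 0+1+2+...+5
`count` takes the values: 0 → 1 → 2 → 3 → 4 → 5 → 6 → 7 → 8 → 9 → 10 → 11 → 12 → 13 → 14 → 15

Answer: 15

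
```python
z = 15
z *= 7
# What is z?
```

Trace:
`z = 15` → z = 15
`z *= 7` → z = 105
So z = 105

Answer: 105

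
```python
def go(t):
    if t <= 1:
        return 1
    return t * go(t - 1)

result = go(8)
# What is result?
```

go(8) = 8 * 7 * 6 * 5 * 4 * 3 * 2 * 1 = 40320

Answer: 40320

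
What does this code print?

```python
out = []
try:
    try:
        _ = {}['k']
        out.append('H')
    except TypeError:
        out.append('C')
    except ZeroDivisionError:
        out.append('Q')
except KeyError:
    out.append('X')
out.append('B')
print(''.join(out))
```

Execution trace: 'X' (outer except KeyError) → 'B' (after the try/except). Output: XB

Answer: XB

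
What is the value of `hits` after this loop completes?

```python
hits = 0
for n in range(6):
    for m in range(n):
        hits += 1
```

Triangle number: 0+1+2+...+5
`hits` takes the values: 0 → 1 → 2 → 3 → 4 → 5 → 6 → 7 → 8 → 9 → 10 → 11 → 12 → 13 → 14 → 15

Answer: 15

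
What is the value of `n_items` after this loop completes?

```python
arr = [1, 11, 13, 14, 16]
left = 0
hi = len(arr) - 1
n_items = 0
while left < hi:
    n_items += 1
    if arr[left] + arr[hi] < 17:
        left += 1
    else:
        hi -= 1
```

Steps to find pair summing to 17
`n_items` takes the values: 0 → 1 → 2 → 3 → 4

Answer: 4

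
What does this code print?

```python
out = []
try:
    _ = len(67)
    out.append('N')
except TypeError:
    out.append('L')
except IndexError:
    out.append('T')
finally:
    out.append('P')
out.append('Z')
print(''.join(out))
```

Execution trace: 'L' (except TypeError) → 'P' (finally) → 'Z' (after the try/except). Output: LPZ

Answer: LPZ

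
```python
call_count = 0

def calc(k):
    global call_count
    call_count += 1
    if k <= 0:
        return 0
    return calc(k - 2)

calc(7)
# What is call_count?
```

Linear recursion stepping by 2: 5 calls from k=7 down to ≤0.

Answer: 5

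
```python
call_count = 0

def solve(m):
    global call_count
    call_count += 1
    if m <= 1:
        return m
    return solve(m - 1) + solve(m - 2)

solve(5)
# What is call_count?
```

Calls(m) = 1 + Calls(m-1) + Calls(m-2); Calls(0)=Calls(1)=1. For m=5 this gives 15.

Answer: 15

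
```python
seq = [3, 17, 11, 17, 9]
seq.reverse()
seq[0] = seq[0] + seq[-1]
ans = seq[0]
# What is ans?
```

Trace:
`seq = [3, 17, 11, 17, 9]` → seq = [3, 17, 11, 17, 9]
`seq.reverse()` → seq = [9, 17, 11, 17, 3]
`seq[0] = seq[0] + seq[-1]` → seq = [12, 17, 11, 17, 3]
`ans = seq[0]` → ans = 12
So ans = 12

Answer: 12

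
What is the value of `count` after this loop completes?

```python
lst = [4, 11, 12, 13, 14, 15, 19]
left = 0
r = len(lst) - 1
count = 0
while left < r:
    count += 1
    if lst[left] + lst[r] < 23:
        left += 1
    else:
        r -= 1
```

Steps to find pair summing to 23
`count` takes the values: 0 → 1 → 2 → 3 → 4 → 5 → 6

Answer: 6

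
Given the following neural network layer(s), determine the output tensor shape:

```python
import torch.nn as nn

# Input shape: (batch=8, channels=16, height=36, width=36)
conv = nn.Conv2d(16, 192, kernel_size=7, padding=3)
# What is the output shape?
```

Input: (8, 16, 36, 36) -> Output: (8, 192, 36, 36)

Answer: (8, 192, 36, 36)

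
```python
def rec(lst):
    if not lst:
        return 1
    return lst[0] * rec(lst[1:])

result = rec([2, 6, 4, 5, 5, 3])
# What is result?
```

Product over [2, 6, 4, 5, 5, 3] = 2 * 6 * 4 * 5 * 5 * 3 = 3600

Answer: 3600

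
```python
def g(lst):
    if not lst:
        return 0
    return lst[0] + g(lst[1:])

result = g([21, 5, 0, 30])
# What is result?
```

21 + 5 + 0 + 30 + 0 = 56

Answer: 56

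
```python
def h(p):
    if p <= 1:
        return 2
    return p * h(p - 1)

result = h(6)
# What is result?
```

h(6) = 6 * 5 * 4 * 3 * 2 * 2 = 1440

Answer: 1440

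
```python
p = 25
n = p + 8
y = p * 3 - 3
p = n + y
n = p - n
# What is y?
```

Trace:
`p = 25` → p = 25
`n = p + 8` → n = 33
`y = p * 3 - 3` → y = 72
`p = n + y` → p = 105
`n = p - n` → n = 72
So y = 72

Answer: 72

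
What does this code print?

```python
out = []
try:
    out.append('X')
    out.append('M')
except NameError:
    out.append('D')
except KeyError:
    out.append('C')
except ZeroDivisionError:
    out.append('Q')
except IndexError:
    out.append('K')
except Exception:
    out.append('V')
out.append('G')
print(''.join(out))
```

Execution trace: 'X' (try body) → 'M' (try body, no exception) → 'G' (after the try/except). Output: XMG

Answer: XMG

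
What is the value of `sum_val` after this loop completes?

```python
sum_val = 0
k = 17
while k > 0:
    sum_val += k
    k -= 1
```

Sum 17 down to 1
`sum_val` takes the values: 0 → 17 → 33 → 48 → 62 → 75 → 87 → 98 → 108 → 117 → 125 → 132 → 138 → 143 → 147 → 150 → 152 → 153

Answer: 153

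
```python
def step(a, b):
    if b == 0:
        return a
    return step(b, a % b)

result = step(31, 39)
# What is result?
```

step(31, 39) -> step(39, 31) -> step(31, 8) -> step(8, 7) -> step(7, 1) -> step(1, 0) -> 1

Answer: 1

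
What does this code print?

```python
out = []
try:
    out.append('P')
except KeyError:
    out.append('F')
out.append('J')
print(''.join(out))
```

Execution trace: 'P' (try body, no exception) → 'J' (after the try/except). Output: PJ

Answer: PJ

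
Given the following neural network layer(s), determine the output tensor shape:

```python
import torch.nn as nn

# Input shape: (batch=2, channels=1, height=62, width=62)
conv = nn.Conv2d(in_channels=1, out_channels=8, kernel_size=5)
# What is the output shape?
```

Input: (2, 1, 62, 62) -> Output: (2, 8, 58, 58)

Answer: (2, 8, 58, 58)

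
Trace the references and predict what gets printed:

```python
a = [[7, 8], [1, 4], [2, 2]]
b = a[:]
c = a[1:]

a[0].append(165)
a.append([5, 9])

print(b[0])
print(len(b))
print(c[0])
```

Key concept: slice with nested mutation.
Step by step:
`a = [[7, 8], [1, 4], [2, 2]]` → a = [[7, 8], [1, 4], [2, 2]]
`b = a[:]` → b = [[7, 8], [1, 4], [2, 2]]
`c = a[1:]` → c = [[1, 4], [2, 2]]
`a[0].append(165)` → a = [[7, 8, 165], [1, 4], [2, 2]]; b = [[7, 8, 165], [1, 4], [2, 2]]
`a.append([5, 9])` → a = [[7, 8, 165], [1, 4], [2, 2], [5, 9]]
`print(b[0])` → prints [7, 8, 165]
`print(len(b))` → prints 3
`print(c[0])` → prints [1, 4]

Answer:
[7, 8, 165]
3
[1, 4]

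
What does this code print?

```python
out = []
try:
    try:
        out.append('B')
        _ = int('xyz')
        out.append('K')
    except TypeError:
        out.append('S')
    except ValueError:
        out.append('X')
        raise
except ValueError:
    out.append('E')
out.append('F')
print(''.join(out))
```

Execution trace: 'B' (inner try body) → 'X' (inner except ValueError) → 'E' (outer except ValueError) → 'F' (after the try/except). Output: BXEF

Answer: BXEF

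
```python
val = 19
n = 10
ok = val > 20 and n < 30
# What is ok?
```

Trace:
`val = 19` → val = 19
`n = 10` → n = 10
`ok = val > 20 and n < 30` → ok = False
So ok = False

Answer: False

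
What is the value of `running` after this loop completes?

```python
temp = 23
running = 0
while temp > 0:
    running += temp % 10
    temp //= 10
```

Sum digits of 23
`running` takes the values: 0 → 3 → 5

Answer: 5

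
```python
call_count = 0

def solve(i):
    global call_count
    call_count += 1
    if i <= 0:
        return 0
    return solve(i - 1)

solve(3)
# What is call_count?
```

Linear recursion stepping by 1: 4 calls from i=3 down to ≤0.

Answer: 4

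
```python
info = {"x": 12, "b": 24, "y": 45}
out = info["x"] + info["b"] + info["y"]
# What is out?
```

Trace:
`info = {"x": 12, "b": 24, "y": 45}` → info = {'x': 12, 'b': 24, 'y': 45}
`out = info["x"] + info["b"] + info["y"]` → out = 81
So out = 81

Answer: 81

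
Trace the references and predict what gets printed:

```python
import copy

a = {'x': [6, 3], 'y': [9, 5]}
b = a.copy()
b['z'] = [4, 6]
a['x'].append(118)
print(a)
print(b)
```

Key concept: shallow copy of dict with mutable values.
Step by step:
`a = {'x': [6, 3], 'y': [9, 5]}` → a = {'x': [6, 3], 'y': [9, 5]}
`b = a.copy()` → b = {'x': [6, 3], 'y': [9, 5]}
`b['z'] = [4, 6]` → b = {'x': [6, 3], 'y': [9, 5], 'z': [4, 6]}
`a['x'].append(118)` → a = {'x': [6, 3, 118], 'y': [9, 5]}; b = {'x': [6, 3, 118], 'y': [9, 5], 'z': [4, 6]}
`print(a)` → prints {'x': [6, 3, 118], 'y': [9, 5]}
`print(b)` → prints {'x': [6, 3, 118], 'y': [9, 5], 'z': [4, 6]}

Answer:
{'x': [6, 3, 118], 'y': [9, 5]}
{'x': [6, 3, 118], 'y': [9, 5], 'z': [4, 6]}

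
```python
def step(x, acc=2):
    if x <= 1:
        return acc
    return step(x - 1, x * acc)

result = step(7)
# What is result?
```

Accumulator trace (n, acc): (7, 2) -> (6, 14) -> (5, 84) -> (4, 420) -> (3, 1680) -> (2, 5040) -> (1, 10080) -> return 10080

Answer: 10080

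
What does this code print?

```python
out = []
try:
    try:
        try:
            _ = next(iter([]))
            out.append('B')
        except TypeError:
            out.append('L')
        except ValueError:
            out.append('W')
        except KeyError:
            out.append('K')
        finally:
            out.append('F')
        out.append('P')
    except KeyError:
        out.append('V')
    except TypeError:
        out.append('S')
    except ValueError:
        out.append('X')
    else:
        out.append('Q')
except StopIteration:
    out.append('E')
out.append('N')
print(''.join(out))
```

Execution trace: 'F' (inner finally) → 'E' (outer except StopIteration) → 'N' (after the try/except). Output: FEN

Answer: FEN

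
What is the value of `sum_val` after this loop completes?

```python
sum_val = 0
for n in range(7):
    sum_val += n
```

Sum of 0 to 6 = 21
`sum_val` takes the values: 0 → 1 → 3 → 6 → 10 → 15 → 21

Answer: 21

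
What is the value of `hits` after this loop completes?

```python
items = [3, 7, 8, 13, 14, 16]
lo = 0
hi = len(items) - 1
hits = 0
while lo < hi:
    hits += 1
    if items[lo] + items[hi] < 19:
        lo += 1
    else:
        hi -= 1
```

Steps to find pair summing to 19
`hits` takes the values: 0 → 1 → 2 → 3 → 4 → 5

Answer: 5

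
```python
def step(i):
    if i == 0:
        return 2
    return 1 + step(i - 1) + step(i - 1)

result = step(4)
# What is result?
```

step(i) = 1 + 2·step(i-1), step(0)=2. Closed form: (2+1)·2^4 - 1 = 47.

Answer: 47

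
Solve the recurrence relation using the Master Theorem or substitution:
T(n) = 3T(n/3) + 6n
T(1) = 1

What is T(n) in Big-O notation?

By Master Theorem: a=3, b=3, f(n)=6n. Since log_3(3) = 1 and f(n) = Θ(n^1), Case 2 applies. T(n) = O(n log n).

Answer: O(n log n)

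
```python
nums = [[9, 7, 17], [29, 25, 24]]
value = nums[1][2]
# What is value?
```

Trace:
`nums = [[9, 7, 17], [29, 25, 24]]` → nums = [[9, 7, 17], [29, 25, 24]]
`value = nums[1][2]` → value = 24
So value = 24

Answer: 24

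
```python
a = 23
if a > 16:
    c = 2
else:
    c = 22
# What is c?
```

Trace:
`a = 23` → a = 23
`if a > 16: ...` → a > 16 is True → c = 2
So c = 2

Answer: 2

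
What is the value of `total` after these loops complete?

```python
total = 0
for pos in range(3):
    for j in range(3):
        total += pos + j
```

Sum of all pos+j for pos,j in 3x3
`total` takes the values: 0 → 1 → 3 → 4 → 6 → 9 → 11 → 14 → 18

Answer: 18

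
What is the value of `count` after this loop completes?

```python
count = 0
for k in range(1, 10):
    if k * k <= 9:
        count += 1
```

Count numbers where k² ≤ 9
`count` takes the values: 0 → 1 → 2 → 3

Answer: 3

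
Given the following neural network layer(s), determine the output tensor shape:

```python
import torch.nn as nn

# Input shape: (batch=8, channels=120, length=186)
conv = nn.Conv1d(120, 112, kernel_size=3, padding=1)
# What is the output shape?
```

Input: (8, 120, 186) -> Output: (8, 112, 186)

Answer: (8, 112, 186)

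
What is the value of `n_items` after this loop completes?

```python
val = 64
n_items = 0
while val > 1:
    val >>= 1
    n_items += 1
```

Count right shifts until 1
`n_items` takes the values: 0 → 1 → 2 → 3 → 4 → 5 → 6

Answer: 6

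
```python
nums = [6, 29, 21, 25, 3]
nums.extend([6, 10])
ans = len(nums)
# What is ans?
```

Trace:
`nums = [6, 29, 21, 25, 3]` → nums = [6, 29, 21, 25, 3]
`nums.extend([6, 10])` → nums = [6, 29, 21, 25, 3, 6, 10]
`ans = len(nums)` → ans = 7
So ans = 7

Answer: 7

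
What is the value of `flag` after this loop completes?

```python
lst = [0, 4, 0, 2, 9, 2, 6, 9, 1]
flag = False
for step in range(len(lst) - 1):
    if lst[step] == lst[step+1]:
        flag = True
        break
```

Check consecutive duplicates in [0, 4, 0, 2, 9, 2, 6, 9, 1]
`flag` takes the values: False

Answer: False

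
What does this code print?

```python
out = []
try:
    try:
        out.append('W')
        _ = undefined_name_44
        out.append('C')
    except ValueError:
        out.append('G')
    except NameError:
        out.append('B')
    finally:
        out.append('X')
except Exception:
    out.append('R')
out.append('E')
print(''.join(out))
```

Execution trace: 'W' (inner try body) → 'B' (inner except NameError) → 'X' (inner finally) → 'E' (after the try/except). Output: WBXE

Answer: WBXE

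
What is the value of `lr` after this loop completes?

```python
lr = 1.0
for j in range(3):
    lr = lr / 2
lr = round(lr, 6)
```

Halving LR 3 times: 1 / 2^3
`lr` takes the values: 1.0 → 0.5 → 0.25 → 0.125

Answer: 0.125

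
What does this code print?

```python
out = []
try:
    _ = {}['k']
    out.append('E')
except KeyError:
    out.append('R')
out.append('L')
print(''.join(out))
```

Execution trace: 'R' (except KeyError) → 'L' (after the try/except). Output: RL

Answer: RL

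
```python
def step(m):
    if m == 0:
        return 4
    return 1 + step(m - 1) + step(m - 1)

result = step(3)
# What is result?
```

step(m) = 1 + 2·step(m-1), step(0)=4. Closed form: (4+1)·2^3 - 1 = 39.

Answer: 39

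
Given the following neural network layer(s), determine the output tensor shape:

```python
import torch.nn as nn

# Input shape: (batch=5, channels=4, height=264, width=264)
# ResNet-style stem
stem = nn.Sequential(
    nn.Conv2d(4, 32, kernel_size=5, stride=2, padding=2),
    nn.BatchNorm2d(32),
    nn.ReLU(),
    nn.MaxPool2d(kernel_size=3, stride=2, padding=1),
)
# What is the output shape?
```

Input: (5, 4, 264, 264) -> after Conv2d 5x5 stride=2: (5, 32, 132, 132) -> Output: (5, 32, 66, 66)

Answer: (5, 32, 66, 66)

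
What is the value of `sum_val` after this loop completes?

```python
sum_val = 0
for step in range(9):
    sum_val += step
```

Sum of 0 to 8 = 36
`sum_val` takes the values: 0 → 1 → 3 → 6 → 10 → 15 → 21 → 28 → 36

Answer: 36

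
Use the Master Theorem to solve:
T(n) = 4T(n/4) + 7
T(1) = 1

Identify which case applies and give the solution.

a=4, b=4, f(n)=7. log_4(4) = 1. Since c=0 < 1, Case 1 applies: T(n) = Θ(n^log_b(a)) = O(n).

Answer: O(n) - Case 1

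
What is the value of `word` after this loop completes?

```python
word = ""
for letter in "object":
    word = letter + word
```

Reverse 'object'
`word` takes the values: "" → "o" → "bo" → "jbo" → "ejbo" → "cejbo" → "tcejbo"

Answer: "tcejbo"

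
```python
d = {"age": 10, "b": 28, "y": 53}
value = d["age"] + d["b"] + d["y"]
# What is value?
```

Trace:
`d = {"age": 10, "b": 28, "y": 53}` → d = {'age': 10, 'b': 28, 'y': 53}
`value = d["age"] + d["b"] + d["y"]` → value = 91
So value = 91

Answer: 91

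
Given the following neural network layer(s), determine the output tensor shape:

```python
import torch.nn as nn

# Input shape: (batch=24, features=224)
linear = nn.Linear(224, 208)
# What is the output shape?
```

Input: (24, 224) -> Output: (24, 208)

Answer: (24, 208)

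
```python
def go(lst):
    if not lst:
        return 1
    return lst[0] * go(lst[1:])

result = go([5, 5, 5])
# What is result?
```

Product over [5, 5, 5] = 5 * 5 * 5 = 125

Answer: 125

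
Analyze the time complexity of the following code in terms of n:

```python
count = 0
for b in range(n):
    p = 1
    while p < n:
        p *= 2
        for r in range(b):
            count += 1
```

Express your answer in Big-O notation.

Each loop level contributes: n × log n × n. Multiplying the contributions gives O(n^2 log n).

Answer: O(n^2 log n)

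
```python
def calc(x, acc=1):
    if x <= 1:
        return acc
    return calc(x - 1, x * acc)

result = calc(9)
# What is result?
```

Accumulator trace (n, acc): (9, 1) -> (8, 9) -> (7, 72) -> (6, 504) -> (5, 3024) -> (4, 15120) -> (3, 60480) -> (2, 181440) -> (1, 362880) -> return 362880

Answer: 362880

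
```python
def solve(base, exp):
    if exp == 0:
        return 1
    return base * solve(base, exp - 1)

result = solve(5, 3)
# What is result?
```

solve(5, 3) = 5 * 5 * 5 = 125

Answer: 125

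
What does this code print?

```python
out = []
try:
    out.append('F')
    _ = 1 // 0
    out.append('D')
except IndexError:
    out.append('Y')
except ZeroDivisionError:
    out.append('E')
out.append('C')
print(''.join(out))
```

Execution trace: 'F' (try body) → 'E' (except ZeroDivisionError) → 'C' (after the try/except). Output: FEC

Answer: FEC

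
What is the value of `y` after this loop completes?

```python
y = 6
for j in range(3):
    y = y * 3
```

Multiply by 3, 3 times: 6 * 3^3 = 162
`y` takes the values: 6 → 18 → 54 → 162

Answer: 162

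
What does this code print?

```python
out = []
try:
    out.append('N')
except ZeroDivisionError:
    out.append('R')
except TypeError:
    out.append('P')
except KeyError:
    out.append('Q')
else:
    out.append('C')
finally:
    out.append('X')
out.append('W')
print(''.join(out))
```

Execution trace: 'N' (try body, no exception) → 'C' (else) → 'X' (finally) → 'W' (after the try/except). Output: NCXW

Answer: NCXW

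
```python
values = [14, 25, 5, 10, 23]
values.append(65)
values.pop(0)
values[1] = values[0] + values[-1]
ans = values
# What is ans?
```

Trace:
`values = [14, 25, 5, 10, 23]` → values = [14, 25, 5, 10, 23]
`values.append(65)` → values = [14, 25, 5, 10, 23, 65]
`values.pop(0)` → values = [25, 5, 10, 23, 65]
`values[1] = values[0] + values[-1]` → values = [25, 90, 10, 23, 65]
`ans = values` → ans = [25, 90, 10, 23, 65]
So ans = [25, 90, 10, 23, 65]

Answer: [25, 90, 10, 23, 65]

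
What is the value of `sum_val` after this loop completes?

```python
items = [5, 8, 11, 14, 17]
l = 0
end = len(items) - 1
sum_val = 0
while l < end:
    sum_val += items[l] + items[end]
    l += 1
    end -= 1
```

Sum of pairs from ends
`sum_val` takes the values: 0 → 22 → 44

Answer: 44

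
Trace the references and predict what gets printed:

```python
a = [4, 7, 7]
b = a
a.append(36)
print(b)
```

Key concept: basic list aliasing.
Step by step:
`a = [4, 7, 7]` → a = [4, 7, 7]
`b = a` → b = [4, 7, 7] (same object as a)
`a.append(36)` → a = [4, 7, 7, 36] (same object as b); b = [4, 7, 7, 36] (same object as a)
`print(b)` → prints [4, 7, 7, 36]

Answer: [4, 7, 7, 36]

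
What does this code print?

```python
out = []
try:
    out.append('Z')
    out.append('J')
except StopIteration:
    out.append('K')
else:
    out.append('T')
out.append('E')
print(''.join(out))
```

Execution trace: 'Z' (try body) → 'J' (try body, no exception) → 'T' (else) → 'E' (after the try/except). Output: ZJTE

Answer: ZJTE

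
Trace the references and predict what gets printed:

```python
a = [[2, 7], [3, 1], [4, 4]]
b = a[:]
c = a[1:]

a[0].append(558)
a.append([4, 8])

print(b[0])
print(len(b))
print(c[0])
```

Key concept: slice with nested mutation.
Step by step:
`a = [[2, 7], [3, 1], [4, 4]]` → a = [[2, 7], [3, 1], [4, 4]]
`b = a[:]` → b = [[2, 7], [3, 1], [4, 4]]
`c = a[1:]` → c = [[3, 1], [4, 4]]
`a[0].append(558)` → a = [[2, 7, 558], [3, 1], [4, 4]]; b = [[2, 7, 558], [3, 1], [4, 4]]
`a.append([4, 8])` → a = [[2, 7, 558], [3, 1], [4, 4], [4, 8]]
`print(b[0])` → prints [2, 7, 558]
`print(len(b))` → prints 3
`print(c[0])` → prints [3, 1]

Answer:
[2, 7, 558]
3
[3, 1]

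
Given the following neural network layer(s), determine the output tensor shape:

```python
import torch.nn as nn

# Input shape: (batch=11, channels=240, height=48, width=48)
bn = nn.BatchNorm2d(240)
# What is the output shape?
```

Input: (11, 240, 48, 48) -> Output: (11, 240, 48, 48)

Answer: (11, 240, 48, 48)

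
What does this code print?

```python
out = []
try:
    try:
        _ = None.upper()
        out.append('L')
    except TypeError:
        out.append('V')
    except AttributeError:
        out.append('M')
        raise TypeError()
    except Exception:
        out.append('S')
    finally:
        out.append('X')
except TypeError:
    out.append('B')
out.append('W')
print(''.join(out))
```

Execution trace: 'M' (inner except AttributeError) → 'X' (inner finally) → 'B' (outer except TypeError) → 'W' (after the try/except). Output: MXBW

Answer: MXBW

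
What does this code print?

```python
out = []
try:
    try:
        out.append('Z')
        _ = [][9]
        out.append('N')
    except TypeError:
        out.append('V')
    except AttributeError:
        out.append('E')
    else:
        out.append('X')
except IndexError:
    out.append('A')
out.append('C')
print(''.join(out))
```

Execution trace: 'Z' (try body) → 'A' (outer except IndexError) → 'C' (after the try/except). Output: ZAC

Answer: ZAC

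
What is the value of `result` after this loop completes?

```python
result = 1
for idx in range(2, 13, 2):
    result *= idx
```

Product of even numbers 2 to 12
`result` takes the values: 1 → 2 → 8 → 48 → 384 → 3840 → 46080

Answer: 46080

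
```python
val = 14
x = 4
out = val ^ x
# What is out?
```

Trace:
`val = 14` → val = 14
`x = 4` → x = 4
`out = val ^ x` → out = 10
So out = 10

Answer: 10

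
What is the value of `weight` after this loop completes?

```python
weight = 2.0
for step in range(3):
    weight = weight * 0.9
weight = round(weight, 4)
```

Exponential decay: 2.0 * 0.9^3
`weight` takes the values: 2.0 → 1.8 → 1.62 → 1.458

Answer: 1.458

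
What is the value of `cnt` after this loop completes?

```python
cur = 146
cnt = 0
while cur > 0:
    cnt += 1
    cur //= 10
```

Count digits by repeated division by 10
`cnt` takes the values: 0 → 1 → 2 → 3

Answer: 3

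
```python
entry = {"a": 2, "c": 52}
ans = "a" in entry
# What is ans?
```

Trace:
`entry = {"a": 2, "c": 52}` → entry = {'a': 2, 'c': 52}
`ans = "a" in entry` → ans = True
So ans = True

Answer: True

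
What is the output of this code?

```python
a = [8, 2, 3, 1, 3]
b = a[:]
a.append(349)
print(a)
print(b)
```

Key concept: slice [:] creates copy.
Step by step:
`a = [8, 2, 3, 1, 3]` → a = [8, 2, 3, 1, 3]
`b = a[:]` → b = [8, 2, 3, 1, 3]
`a.append(349)` → a = [8, 2, 3, 1, 3, 349]
`print(a)` → prints [8, 2, 3, 1, 3, 349]
`print(b)` → prints [8, 2, 3, 1, 3]

Answer:
[8, 2, 3, 1, 3, 349]
[8, 2, 3, 1, 3]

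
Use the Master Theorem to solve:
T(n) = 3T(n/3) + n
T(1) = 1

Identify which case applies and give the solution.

a=3, b=3, f(n)=n. log_3(3) = 1. Since c=1 = 1, Case 2 applies: T(n) = Θ(n^log_b(a) · log n) = O(n log n).

Answer: O(n log n) - Case 2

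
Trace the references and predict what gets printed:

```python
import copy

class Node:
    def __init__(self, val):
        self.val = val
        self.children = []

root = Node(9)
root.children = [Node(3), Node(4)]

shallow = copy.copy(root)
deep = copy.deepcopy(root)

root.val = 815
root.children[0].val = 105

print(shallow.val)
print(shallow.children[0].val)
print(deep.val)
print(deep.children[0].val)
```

Key concept: deep copy with custom objects.
Step by step:
`root = Node(9)` → root = Node(val=9, children=[])
`root.children = [Node(3), Node(4)]` → root = Node(val=9, children=[Node(val=3, children=[]), Node(val=4, children=[])])
`shallow = copy.copy(root)` → shallow = Node(val=9, children=[Node(val=3, children=[]), Node(val=4, children=[])])
`deep = copy.deepcopy(root)` → deep = Node(val=9, children=[Node(val=3, children=[]), Node(val=4, children=[])])
`root.val = 815` → root = Node(val=815, children=[Node(val=3, children=[]), Node(val=4, children=[])])
`root.children[0].val = 105` → root = Node(val=815, children=[Node(val=105, children=[]), Node(val=4, children=[])]); shallow = Node(val=9, children=[Node(val=105, children=[]), Node(val=4, children=[])])
`print(shallow.val)` → prints 9
`print(shallow.children[0].val)` → prints 105
`print(deep.val)` → prints 9
`print(deep.children[0].val)` → prints 3

Answer:
9
105
9
3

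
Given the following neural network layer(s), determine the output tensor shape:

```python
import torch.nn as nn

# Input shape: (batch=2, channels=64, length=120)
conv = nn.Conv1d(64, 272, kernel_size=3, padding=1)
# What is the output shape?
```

Input: (2, 64, 120) -> Output: (2, 272, 120)

Answer: (2, 272, 120)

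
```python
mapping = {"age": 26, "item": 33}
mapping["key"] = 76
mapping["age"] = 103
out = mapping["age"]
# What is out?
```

Trace:
`mapping = {"age": 26, "item": 33}` → mapping = {'age': 26, 'item': 33}
`mapping["key"] = 76` → mapping = {'age': 26, 'item': 33, 'key': 76}
`mapping["age"] = 103` → mapping = {'age': 103, 'item': 33, 'key': 76}
`out = mapping["age"]` → out = 103
So out = 103

Answer: 103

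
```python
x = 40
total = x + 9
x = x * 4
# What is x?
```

Trace:
`x = 40` → x = 40
`total = x + 9` → total = 49
`x = x * 4` → x = 160
So x = 160

Answer: 160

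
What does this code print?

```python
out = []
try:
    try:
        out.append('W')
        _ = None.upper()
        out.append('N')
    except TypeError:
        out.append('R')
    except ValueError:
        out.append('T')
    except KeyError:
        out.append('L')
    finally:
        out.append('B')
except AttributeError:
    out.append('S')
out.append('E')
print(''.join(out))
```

Execution trace: 'W' (try body) → 'B' (finally) → 'S' (outer except AttributeError) → 'E' (after the try/except). Output: WBSE

Answer: WBSE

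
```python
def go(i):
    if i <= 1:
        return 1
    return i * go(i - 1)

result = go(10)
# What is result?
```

go(10) = 10 * 9 * 8 * 7 * 6 * 5 * 4 * 3 * 2 * 1 = 3628800

Answer: 3628800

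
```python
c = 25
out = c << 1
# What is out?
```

Trace:
`c = 25` → c = 25
`out = c << 1` → out = 50
So out = 50

Answer: 50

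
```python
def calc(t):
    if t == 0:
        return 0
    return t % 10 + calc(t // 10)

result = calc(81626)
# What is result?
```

Sum of digits of 81626: 6 + 2 + 6 + 1 + 8 = 23

Answer: 23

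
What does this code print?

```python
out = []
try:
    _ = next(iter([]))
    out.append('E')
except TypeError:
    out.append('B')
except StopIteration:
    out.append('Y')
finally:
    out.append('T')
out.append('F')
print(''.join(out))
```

Execution trace: 'Y' (except StopIteration) → 'T' (finally) → 'F' (after the try/except). Output: YTF

Answer: YTF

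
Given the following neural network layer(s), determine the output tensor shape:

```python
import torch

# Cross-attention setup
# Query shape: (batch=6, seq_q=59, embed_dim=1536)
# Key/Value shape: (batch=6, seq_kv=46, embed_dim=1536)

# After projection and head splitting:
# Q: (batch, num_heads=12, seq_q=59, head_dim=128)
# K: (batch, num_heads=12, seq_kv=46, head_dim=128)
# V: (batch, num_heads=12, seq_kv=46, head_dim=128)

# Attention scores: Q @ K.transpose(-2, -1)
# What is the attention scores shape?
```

Input: (6, 59, 1536) -> Output: (6, 12, 59, 46)

Answer: (6, 12, 59, 46)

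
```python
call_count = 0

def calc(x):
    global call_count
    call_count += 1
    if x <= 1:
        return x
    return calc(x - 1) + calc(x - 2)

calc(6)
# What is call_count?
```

Calls(x) = 1 + Calls(x-1) + Calls(x-2); Calls(0)=Calls(1)=1. For x=6 this gives 25.

Answer: 25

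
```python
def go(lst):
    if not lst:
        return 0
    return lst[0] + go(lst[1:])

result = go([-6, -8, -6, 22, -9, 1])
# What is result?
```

(-6) + (-8) + (-6) + 22 + (-9) + 1 + 0 = -6

Answer: -6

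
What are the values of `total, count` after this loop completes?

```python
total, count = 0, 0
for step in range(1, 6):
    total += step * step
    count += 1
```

Sum of squares and count
`total, count` takes the values: (0, 0) → (1, 0) → (1, 1) → (5, 1) → (5, 2) → (14, 2) → (14, 3) → (30, 3) → (30, 4) → (55, 4) → (55, 5)

Answer: 55, 5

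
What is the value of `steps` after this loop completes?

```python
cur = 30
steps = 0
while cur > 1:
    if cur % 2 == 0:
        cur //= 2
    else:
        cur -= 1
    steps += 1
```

Steps to reduce 30 to 1
`steps` takes the values: 0 → 1 → 2 → 3 → 4 → 5 → 6 → 7

Answer: 7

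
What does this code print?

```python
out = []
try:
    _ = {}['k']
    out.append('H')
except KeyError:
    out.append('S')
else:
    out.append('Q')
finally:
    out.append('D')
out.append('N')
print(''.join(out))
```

Execution trace: 'S' (except KeyError) → 'D' (finally) → 'N' (after the try/except). Output: SDN

Answer: SDN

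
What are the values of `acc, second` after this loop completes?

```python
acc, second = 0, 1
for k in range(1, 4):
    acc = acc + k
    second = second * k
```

Sum and factorial of 1 to 3
`acc, second` takes the values: (0, 1) → (1, 1) → (3, 1) → (3, 2) → (6, 2) → (6, 6)

Answer: 6, 6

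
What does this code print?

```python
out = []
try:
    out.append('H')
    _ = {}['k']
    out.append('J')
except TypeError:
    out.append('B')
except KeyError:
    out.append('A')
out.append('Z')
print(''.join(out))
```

Execution trace: 'H' (try body) → 'A' (except KeyError) → 'Z' (after the try/except). Output: HAZ

Answer: HAZ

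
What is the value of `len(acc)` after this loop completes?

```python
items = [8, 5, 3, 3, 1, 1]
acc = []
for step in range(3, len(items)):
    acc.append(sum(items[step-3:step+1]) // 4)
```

Number of 4-element averages
`acc` takes the values: [] → [4] → [4, 3] → [4, 3, 2]
So `len(acc)` = 3

Answer: 3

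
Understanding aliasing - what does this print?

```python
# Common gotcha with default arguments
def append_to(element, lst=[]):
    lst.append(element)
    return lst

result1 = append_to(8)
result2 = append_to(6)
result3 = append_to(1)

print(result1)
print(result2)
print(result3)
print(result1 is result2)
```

Key concept: mutable default argument gotcha.
Step by step:
`result1 = append_to(8)` → result1 = [8]
`result2 = append_to(6)` → result1 = [8, 6] (same object as result2); result2 = [8, 6] (same object as result1)
`result3 = append_to(1)` → result1 = [8, 6, 1] (same object as result2, result3); result2 = [8, 6, 1] (same object as result1, result3); result3 = [8, 6, 1] (same object as result1, result2)
`print(result1)` → prints [8, 6, 1]
`print(result2)` → prints [8, 6, 1]
`print(result3)` → prints [8, 6, 1]
`print(result1 is result2)` → prints True

Answer:
[8, 6, 1]
[8, 6, 1]
[8, 6, 1]
True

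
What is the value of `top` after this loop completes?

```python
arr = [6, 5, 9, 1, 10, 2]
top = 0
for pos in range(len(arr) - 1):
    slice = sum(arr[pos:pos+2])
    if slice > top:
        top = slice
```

Max sum of 2-element window in [6, 5, 9, 1, 10, 2]
`top` takes the values: 0 → 11 → 14

Answer: 14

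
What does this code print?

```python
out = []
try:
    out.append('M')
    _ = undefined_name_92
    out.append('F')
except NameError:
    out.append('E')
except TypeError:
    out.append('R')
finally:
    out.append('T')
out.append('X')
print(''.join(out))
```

Execution trace: 'M' (try body) → 'E' (except NameError) → 'T' (finally) → 'X' (after the try/except). Output: METX

Answer: METX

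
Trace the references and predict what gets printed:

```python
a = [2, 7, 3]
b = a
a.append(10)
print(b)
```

Key concept: basic list aliasing.
Step by step:
`a = [2, 7, 3]` → a = [2, 7, 3]
`b = a` → b = [2, 7, 3] (same object as a)
`a.append(10)` → a = [2, 7, 3, 10] (same object as b); b = [2, 7, 3, 10] (same object as a)
`print(b)` → prints [2, 7, 3, 10]

Answer: [2, 7, 3, 10]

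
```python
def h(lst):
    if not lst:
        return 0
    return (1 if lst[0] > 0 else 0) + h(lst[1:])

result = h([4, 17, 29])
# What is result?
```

Count of positive elements in [4, 17, 29] = 3

Answer: 3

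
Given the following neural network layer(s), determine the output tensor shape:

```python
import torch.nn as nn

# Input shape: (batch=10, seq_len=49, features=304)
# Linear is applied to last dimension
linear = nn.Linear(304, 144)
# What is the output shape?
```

Input: (10, 49, 304) -> Output: (10, 49, 144)

Answer: (10, 49, 144)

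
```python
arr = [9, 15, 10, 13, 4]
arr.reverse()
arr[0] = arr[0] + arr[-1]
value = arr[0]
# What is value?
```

Trace:
`arr = [9, 15, 10, 13, 4]` → arr = [9, 15, 10, 13, 4]
`arr.reverse()` → arr = [4, 13, 10, 15, 9]
`arr[0] = arr[0] + arr[-1]` → arr = [13, 13, 10, 15, 9]
`value = arr[0]` → value = 13
So value = 13

Answer: 13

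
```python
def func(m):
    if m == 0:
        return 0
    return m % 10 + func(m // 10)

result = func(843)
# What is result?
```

Sum of digits of 843: 3 + 4 + 8 = 15

Answer: 15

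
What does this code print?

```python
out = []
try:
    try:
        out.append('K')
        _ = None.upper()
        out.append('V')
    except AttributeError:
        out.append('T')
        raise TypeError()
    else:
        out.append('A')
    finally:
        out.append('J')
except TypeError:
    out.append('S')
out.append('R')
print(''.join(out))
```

Execution trace: 'K' (inner try body) → 'T' (inner except AttributeError) → 'J' (inner finally) → 'S' (outer except TypeError) → 'R' (after the try/except). Output: KTJSR

Answer: KTJSR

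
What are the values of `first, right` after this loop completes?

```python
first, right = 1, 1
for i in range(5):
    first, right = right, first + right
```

Fibonacci: after 5 iterations
`first, right` takes the values: (1, 1) → (1, 2) → (2, 3) → (3, 5) → (5, 8) → (8, 13)

Answer: 8, 13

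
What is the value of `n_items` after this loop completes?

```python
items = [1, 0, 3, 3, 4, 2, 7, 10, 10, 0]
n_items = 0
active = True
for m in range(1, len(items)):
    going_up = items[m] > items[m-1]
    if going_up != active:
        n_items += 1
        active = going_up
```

Count direction changes in [1, 0, 3, 3, 4, 2, 7, 10, 10, 0]
`n_items` takes the values: 0 → 1 → 2 → 3 → 4 → 5 → 6 → 7

Answer: 7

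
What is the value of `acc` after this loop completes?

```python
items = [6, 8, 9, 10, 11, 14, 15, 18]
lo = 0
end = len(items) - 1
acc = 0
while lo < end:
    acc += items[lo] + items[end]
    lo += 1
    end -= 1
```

Sum of pairs from ends
`acc` takes the values: 0 → 24 → 47 → 70 → 91

Answer: 91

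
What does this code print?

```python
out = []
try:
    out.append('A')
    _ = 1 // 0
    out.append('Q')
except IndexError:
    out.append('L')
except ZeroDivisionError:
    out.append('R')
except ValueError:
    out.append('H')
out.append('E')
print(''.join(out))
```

Execution trace: 'A' (try body) → 'R' (except ZeroDivisionError) → 'E' (after the try/except). Output: ARE

Answer: ARE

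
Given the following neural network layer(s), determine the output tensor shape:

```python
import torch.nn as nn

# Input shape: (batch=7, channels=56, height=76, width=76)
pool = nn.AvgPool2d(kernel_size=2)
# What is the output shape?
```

Input: (7, 56, 76, 76) -> Output: (7, 56, 38, 38)

Answer: (7, 56, 38, 38)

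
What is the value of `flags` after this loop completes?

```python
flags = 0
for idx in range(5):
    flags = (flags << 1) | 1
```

Build 5 consecutive 1-bits: 0b11111
`flags` takes the values: 0 → 1 → 3 → 7 → 15 → 31

Answer: 31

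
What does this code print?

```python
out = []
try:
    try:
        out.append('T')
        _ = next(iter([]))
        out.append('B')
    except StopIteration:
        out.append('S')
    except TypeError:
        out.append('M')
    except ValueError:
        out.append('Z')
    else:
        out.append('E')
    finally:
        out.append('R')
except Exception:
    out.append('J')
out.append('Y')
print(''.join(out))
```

Execution trace: 'T' (inner try body) → 'S' (inner except StopIteration) → 'R' (inner finally) → 'Y' (after the try/except). Output: TSRY

Answer: TSRY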